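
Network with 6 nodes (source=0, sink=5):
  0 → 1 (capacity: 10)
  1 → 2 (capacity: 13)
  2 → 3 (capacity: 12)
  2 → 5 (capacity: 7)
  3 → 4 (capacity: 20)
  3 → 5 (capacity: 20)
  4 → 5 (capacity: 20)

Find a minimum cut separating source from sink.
Min cut value = 10, edges: (0,1)

Min cut value: 10
Partition: S = [0], T = [1, 2, 3, 4, 5]
Cut edges: (0,1)

By max-flow min-cut theorem, max flow = min cut = 10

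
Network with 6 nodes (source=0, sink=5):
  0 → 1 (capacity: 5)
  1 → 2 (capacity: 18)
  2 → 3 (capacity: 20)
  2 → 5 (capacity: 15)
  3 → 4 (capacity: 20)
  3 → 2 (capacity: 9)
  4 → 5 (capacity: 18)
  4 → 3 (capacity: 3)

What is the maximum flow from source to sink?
Maximum flow = 5

Max flow: 5

Flow assignment:
  0 → 1: 5/5
  1 → 2: 5/18
  2 → 5: 5/15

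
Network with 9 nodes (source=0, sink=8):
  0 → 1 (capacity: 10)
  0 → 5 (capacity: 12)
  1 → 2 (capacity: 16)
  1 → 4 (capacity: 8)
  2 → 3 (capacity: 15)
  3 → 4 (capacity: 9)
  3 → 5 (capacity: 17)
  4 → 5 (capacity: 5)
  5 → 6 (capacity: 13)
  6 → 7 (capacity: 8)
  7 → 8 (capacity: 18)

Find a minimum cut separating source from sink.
Min cut value = 8, edges: (6,7)

Min cut value: 8
Partition: S = [0, 1, 2, 3, 4, 5, 6], T = [7, 8]
Cut edges: (6,7)

By max-flow min-cut theorem, max flow = min cut = 8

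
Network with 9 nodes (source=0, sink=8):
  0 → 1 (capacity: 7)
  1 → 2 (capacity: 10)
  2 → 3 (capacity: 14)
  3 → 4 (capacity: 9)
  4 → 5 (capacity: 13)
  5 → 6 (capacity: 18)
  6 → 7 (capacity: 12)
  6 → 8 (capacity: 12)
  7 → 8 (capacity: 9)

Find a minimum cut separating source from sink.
Min cut value = 7, edges: (0,1)

Min cut value: 7
Partition: S = [0], T = [1, 2, 3, 4, 5, 6, 7, 8]
Cut edges: (0,1)

By max-flow min-cut theorem, max flow = min cut = 7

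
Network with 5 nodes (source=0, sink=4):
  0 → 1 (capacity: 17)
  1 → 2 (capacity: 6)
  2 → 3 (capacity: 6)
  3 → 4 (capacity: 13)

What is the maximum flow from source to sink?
Maximum flow = 6

Max flow: 6

Flow assignment:
  0 → 1: 6/17
  1 → 2: 6/6
  2 → 3: 6/6
  3 → 4: 6/13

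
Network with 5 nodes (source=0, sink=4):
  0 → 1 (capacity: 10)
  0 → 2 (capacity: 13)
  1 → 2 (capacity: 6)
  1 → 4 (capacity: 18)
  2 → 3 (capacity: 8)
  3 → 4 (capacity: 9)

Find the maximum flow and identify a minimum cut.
Max flow = 18, Min cut edges: (0,1), (2,3)

Maximum flow: 18
Minimum cut: (0,1), (2,3)
Partition: S = [0, 2], T = [1, 3, 4]

Max-flow min-cut theorem verified: both equal 18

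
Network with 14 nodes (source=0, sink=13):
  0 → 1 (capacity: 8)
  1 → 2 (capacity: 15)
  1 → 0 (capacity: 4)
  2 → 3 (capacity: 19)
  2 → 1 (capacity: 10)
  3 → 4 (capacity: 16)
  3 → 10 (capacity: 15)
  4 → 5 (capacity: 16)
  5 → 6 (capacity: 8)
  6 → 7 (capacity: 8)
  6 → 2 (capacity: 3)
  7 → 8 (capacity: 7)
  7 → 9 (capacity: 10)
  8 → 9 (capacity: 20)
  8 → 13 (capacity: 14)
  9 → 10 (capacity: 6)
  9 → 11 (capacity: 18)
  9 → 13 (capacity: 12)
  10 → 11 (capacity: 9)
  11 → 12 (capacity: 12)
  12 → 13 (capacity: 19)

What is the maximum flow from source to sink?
Maximum flow = 8

Max flow: 8

Flow assignment:
  0 → 1: 8/8
  1 → 2: 8/15
  2 → 3: 8/19
  3 → 10: 8/15
  10 → 11: 8/9
  11 → 12: 8/12
  12 → 13: 8/19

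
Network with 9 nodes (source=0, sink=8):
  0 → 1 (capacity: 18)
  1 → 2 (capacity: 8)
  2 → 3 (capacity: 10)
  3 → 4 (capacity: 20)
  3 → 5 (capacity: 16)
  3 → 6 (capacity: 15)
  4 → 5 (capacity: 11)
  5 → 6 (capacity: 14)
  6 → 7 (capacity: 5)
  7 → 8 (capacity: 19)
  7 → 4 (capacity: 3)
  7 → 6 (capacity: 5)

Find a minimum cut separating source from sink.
Min cut value = 5, edges: (6,7)

Min cut value: 5
Partition: S = [0, 1, 2, 3, 4, 5, 6], T = [7, 8]
Cut edges: (6,7)

By max-flow min-cut theorem, max flow = min cut = 5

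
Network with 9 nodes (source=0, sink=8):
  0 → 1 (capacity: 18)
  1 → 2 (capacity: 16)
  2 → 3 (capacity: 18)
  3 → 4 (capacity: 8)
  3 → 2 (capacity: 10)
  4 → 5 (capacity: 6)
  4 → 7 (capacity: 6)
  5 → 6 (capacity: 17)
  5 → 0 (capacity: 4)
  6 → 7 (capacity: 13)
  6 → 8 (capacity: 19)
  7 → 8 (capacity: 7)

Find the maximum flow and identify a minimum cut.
Max flow = 8, Min cut edges: (3,4)

Maximum flow: 8
Minimum cut: (3,4)
Partition: S = [0, 1, 2, 3], T = [4, 5, 6, 7, 8]

Max-flow min-cut theorem verified: both equal 8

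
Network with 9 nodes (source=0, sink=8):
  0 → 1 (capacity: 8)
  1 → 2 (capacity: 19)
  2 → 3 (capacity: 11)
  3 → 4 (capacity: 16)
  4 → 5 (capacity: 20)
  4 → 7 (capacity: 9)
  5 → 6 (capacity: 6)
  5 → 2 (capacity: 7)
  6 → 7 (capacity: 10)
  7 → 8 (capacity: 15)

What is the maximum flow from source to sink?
Maximum flow = 8

Max flow: 8

Flow assignment:
  0 → 1: 8/8
  1 → 2: 8/19
  2 → 3: 8/11
  3 → 4: 8/16
  4 → 7: 8/9
  7 → 8: 8/15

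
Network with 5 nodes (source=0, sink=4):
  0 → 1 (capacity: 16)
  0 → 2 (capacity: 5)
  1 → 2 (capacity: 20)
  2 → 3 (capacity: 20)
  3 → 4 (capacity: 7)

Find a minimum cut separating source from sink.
Min cut value = 7, edges: (3,4)

Min cut value: 7
Partition: S = [0, 1, 2, 3], T = [4]
Cut edges: (3,4)

By max-flow min-cut theorem, max flow = min cut = 7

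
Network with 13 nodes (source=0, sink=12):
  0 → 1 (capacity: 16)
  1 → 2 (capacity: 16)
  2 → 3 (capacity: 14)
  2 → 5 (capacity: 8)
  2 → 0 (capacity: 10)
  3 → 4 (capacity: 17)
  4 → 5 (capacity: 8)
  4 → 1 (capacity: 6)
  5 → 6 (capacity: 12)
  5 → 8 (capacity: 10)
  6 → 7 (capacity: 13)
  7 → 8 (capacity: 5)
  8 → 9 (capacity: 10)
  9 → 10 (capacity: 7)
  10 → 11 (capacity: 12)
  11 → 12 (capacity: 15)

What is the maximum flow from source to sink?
Maximum flow = 7

Max flow: 7

Flow assignment:
  0 → 1: 15/16
  1 → 2: 16/16
  2 → 3: 8/14
  2 → 0: 8/10
  3 → 4: 8/17
  4 → 5: 7/8
  4 → 1: 1/6
  5 → 6: 5/12
  5 → 8: 2/10
  6 → 7: 5/13
  7 → 8: 5/5
  8 → 9: 7/10
  9 → 10: 7/7
  10 → 11: 7/12
  11 → 12: 7/15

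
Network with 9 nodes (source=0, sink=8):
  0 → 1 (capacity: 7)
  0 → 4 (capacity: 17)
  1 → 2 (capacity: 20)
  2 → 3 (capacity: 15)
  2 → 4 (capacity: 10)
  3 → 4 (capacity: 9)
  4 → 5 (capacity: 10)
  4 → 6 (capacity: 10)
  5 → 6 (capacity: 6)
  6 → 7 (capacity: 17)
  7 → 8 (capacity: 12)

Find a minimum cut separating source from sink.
Min cut value = 12, edges: (7,8)

Min cut value: 12
Partition: S = [0, 1, 2, 3, 4, 5, 6, 7], T = [8]
Cut edges: (7,8)

By max-flow min-cut theorem, max flow = min cut = 12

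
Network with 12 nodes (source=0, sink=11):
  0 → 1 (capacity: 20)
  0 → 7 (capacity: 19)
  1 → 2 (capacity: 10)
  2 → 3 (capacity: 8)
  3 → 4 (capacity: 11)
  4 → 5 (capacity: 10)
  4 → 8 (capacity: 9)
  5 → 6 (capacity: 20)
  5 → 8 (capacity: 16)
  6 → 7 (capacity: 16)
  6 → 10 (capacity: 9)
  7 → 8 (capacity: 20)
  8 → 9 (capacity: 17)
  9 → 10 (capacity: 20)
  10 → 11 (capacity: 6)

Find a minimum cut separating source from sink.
Min cut value = 6, edges: (10,11)

Min cut value: 6
Partition: S = [0, 1, 2, 3, 4, 5, 6, 7, 8, 9, 10], T = [11]
Cut edges: (10,11)

By max-flow min-cut theorem, max flow = min cut = 6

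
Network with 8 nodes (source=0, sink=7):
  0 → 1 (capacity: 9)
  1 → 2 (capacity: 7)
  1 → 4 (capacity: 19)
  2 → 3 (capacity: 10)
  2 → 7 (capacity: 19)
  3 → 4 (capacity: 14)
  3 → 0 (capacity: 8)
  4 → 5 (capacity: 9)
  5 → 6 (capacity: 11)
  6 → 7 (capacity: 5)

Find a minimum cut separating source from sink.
Min cut value = 9, edges: (0,1)

Min cut value: 9
Partition: S = [0], T = [1, 2, 3, 4, 5, 6, 7]
Cut edges: (0,1)

By max-flow min-cut theorem, max flow = min cut = 9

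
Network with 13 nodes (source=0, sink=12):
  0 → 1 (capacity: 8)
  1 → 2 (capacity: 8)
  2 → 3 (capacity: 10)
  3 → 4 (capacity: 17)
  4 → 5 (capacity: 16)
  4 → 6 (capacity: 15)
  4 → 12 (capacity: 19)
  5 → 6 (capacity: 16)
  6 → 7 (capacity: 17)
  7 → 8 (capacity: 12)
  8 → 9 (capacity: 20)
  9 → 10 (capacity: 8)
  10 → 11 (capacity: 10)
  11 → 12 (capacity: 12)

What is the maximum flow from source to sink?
Maximum flow = 8

Max flow: 8

Flow assignment:
  0 → 1: 8/8
  1 → 2: 8/8
  2 → 3: 8/10
  3 → 4: 8/17
  4 → 12: 8/19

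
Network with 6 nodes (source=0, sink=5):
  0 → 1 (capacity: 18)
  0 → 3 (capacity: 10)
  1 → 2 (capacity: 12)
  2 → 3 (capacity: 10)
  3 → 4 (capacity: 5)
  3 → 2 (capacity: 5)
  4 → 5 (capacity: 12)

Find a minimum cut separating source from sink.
Min cut value = 5, edges: (3,4)

Min cut value: 5
Partition: S = [0, 1, 2, 3], T = [4, 5]
Cut edges: (3,4)

By max-flow min-cut theorem, max flow = min cut = 5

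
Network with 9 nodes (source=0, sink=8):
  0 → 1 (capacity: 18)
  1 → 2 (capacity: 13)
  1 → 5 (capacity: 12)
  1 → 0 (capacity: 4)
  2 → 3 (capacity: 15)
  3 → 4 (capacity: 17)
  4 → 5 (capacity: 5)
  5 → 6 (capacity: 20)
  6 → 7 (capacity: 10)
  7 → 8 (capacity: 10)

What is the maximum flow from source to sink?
Maximum flow = 10

Max flow: 10

Flow assignment:
  0 → 1: 10/18
  1 → 2: 5/13
  1 → 5: 5/12
  2 → 3: 5/15
  3 → 4: 5/17
  4 → 5: 5/5
  5 → 6: 10/20
  6 → 7: 10/10
  7 → 8: 10/10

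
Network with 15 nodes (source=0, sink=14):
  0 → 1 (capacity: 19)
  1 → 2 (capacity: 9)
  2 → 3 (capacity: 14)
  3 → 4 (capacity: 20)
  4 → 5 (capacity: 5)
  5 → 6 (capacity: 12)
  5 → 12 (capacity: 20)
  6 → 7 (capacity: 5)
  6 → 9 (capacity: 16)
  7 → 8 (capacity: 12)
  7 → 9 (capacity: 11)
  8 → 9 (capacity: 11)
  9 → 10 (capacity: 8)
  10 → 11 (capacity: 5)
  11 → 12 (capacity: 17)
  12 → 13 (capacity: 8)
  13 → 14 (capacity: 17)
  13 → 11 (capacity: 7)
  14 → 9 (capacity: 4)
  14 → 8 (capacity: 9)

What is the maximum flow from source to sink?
Maximum flow = 5

Max flow: 5

Flow assignment:
  0 → 1: 5/19
  1 → 2: 5/9
  2 → 3: 5/14
  3 → 4: 5/20
  4 → 5: 5/5
  5 → 12: 5/20
  12 → 13: 5/8
  13 → 14: 5/17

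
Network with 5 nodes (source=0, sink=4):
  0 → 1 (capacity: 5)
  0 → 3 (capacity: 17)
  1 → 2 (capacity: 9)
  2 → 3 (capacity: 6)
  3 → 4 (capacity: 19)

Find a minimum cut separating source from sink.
Min cut value = 19, edges: (3,4)

Min cut value: 19
Partition: S = [0, 1, 2, 3], T = [4]
Cut edges: (3,4)

By max-flow min-cut theorem, max flow = min cut = 19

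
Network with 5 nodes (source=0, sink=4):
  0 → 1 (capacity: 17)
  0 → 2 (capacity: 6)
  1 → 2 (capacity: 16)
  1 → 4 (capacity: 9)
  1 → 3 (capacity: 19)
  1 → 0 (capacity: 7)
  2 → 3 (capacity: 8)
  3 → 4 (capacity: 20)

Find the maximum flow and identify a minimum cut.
Max flow = 23, Min cut edges: (0,1), (0,2)

Maximum flow: 23
Minimum cut: (0,1), (0,2)
Partition: S = [0], T = [1, 2, 3, 4]

Max-flow min-cut theorem verified: both equal 23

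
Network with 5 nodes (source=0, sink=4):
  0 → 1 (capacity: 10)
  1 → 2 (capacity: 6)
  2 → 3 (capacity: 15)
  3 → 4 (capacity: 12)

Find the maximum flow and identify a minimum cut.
Max flow = 6, Min cut edges: (1,2)

Maximum flow: 6
Minimum cut: (1,2)
Partition: S = [0, 1], T = [2, 3, 4]

Max-flow min-cut theorem verified: both equal 6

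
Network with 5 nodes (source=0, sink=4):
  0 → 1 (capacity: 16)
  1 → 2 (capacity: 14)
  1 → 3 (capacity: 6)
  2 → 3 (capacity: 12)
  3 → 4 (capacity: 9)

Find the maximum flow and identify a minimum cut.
Max flow = 9, Min cut edges: (3,4)

Maximum flow: 9
Minimum cut: (3,4)
Partition: S = [0, 1, 2, 3], T = [4]

Max-flow min-cut theorem verified: both equal 9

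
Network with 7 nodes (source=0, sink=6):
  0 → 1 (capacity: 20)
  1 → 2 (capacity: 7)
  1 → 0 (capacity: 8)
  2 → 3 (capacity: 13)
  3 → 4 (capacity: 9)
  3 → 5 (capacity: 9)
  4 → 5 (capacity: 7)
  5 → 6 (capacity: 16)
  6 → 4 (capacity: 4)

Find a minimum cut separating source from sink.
Min cut value = 7, edges: (1,2)

Min cut value: 7
Partition: S = [0, 1], T = [2, 3, 4, 5, 6]
Cut edges: (1,2)

By max-flow min-cut theorem, max flow = min cut = 7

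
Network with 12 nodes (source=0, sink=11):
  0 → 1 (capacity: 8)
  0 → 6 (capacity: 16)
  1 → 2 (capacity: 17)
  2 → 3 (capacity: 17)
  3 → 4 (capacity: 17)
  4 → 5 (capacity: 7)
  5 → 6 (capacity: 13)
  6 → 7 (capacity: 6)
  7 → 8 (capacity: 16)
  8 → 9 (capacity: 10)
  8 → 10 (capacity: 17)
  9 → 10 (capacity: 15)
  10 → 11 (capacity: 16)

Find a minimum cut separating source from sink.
Min cut value = 6, edges: (6,7)

Min cut value: 6
Partition: S = [0, 1, 2, 3, 4, 5, 6], T = [7, 8, 9, 10, 11]
Cut edges: (6,7)

By max-flow min-cut theorem, max flow = min cut = 6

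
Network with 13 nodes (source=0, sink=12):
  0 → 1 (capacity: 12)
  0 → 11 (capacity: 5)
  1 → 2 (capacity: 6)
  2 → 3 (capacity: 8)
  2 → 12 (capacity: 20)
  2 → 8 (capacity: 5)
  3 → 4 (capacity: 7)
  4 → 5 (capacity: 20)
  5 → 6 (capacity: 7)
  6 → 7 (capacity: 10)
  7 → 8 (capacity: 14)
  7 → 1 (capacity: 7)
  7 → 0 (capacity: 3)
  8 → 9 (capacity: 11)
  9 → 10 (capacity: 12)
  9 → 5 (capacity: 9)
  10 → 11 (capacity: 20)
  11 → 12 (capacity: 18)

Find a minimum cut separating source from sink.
Min cut value = 11, edges: (0,11), (1,2)

Min cut value: 11
Partition: S = [0, 1], T = [2, 3, 4, 5, 6, 7, 8, 9, 10, 11, 12]
Cut edges: (0,11), (1,2)

By max-flow min-cut theorem, max flow = min cut = 11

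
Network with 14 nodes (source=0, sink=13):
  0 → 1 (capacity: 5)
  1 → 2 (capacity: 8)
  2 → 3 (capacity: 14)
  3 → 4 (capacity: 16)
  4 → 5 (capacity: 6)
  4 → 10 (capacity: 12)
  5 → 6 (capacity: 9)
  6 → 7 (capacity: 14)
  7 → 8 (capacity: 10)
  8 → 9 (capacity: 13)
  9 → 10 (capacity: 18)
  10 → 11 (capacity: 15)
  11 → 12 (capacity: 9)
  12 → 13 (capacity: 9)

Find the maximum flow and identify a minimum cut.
Max flow = 5, Min cut edges: (0,1)

Maximum flow: 5
Minimum cut: (0,1)
Partition: S = [0], T = [1, 2, 3, 4, 5, 6, 7, 8, 9, 10, 11, 12, 13]

Max-flow min-cut theorem verified: both equal 5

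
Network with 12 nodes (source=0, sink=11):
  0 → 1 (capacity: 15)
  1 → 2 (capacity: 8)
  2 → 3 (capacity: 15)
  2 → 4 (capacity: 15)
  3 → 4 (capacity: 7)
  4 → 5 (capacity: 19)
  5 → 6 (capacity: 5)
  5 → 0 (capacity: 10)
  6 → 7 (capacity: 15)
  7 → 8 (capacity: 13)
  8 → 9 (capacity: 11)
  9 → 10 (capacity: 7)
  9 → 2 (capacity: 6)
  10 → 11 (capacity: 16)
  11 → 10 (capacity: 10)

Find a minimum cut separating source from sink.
Min cut value = 5, edges: (5,6)

Min cut value: 5
Partition: S = [0, 1, 2, 3, 4, 5], T = [6, 7, 8, 9, 10, 11]
Cut edges: (5,6)

By max-flow min-cut theorem, max flow = min cut = 5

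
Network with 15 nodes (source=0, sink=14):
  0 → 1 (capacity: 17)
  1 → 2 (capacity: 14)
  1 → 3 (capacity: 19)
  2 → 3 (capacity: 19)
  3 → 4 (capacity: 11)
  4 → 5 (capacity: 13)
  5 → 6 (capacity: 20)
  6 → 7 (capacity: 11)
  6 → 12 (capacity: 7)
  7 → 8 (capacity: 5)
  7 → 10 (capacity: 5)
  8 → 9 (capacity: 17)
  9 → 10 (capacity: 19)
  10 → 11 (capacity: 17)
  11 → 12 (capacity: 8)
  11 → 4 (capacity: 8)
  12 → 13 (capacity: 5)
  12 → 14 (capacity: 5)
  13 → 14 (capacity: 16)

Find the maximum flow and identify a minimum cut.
Max flow = 10, Min cut edges: (12,13), (12,14)

Maximum flow: 10
Minimum cut: (12,13), (12,14)
Partition: S = [0, 1, 2, 3, 4, 5, 6, 7, 8, 9, 10, 11, 12], T = [13, 14]

Max-flow min-cut theorem verified: both equal 10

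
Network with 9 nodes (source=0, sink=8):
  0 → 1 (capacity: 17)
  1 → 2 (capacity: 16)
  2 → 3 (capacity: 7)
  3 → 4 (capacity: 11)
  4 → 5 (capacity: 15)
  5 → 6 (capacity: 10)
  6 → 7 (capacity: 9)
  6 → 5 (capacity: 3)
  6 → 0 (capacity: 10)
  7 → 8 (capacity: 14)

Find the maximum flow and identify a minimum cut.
Max flow = 7, Min cut edges: (2,3)

Maximum flow: 7
Minimum cut: (2,3)
Partition: S = [0, 1, 2], T = [3, 4, 5, 6, 7, 8]

Max-flow min-cut theorem verified: both equal 7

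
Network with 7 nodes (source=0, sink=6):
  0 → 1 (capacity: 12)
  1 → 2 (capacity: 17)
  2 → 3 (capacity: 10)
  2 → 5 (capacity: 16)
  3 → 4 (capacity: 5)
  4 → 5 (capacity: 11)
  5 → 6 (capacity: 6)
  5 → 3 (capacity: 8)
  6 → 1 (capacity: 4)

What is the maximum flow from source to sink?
Maximum flow = 6

Max flow: 6

Flow assignment:
  0 → 1: 6/12
  1 → 2: 6/17
  2 → 5: 6/16
  5 → 6: 6/6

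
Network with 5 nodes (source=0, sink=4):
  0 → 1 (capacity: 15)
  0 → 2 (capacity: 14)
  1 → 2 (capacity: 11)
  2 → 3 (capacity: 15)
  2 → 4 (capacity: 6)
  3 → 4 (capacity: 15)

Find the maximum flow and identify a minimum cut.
Max flow = 21, Min cut edges: (2,4), (3,4)

Maximum flow: 21
Minimum cut: (2,4), (3,4)
Partition: S = [0, 1, 2, 3], T = [4]

Max-flow min-cut theorem verified: both equal 21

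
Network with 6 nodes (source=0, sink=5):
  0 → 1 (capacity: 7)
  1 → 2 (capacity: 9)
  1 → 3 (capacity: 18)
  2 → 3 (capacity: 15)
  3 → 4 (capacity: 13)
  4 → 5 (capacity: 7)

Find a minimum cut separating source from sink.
Min cut value = 7, edges: (4,5)

Min cut value: 7
Partition: S = [0, 1, 2, 3, 4], T = [5]
Cut edges: (4,5)

By max-flow min-cut theorem, max flow = min cut = 7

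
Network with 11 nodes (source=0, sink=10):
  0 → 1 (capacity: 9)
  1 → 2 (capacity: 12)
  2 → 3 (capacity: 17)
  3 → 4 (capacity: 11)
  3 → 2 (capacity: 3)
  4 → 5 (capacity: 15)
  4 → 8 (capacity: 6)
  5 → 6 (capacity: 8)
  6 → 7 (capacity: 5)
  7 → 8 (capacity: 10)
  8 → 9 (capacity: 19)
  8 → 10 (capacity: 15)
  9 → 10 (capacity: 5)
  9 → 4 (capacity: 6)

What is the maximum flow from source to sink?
Maximum flow = 9

Max flow: 9

Flow assignment:
  0 → 1: 9/9
  1 → 2: 9/12
  2 → 3: 9/17
  3 → 4: 9/11
  4 → 5: 3/15
  4 → 8: 6/6
  5 → 6: 3/8
  6 → 7: 3/5
  7 → 8: 3/10
  8 → 10: 9/15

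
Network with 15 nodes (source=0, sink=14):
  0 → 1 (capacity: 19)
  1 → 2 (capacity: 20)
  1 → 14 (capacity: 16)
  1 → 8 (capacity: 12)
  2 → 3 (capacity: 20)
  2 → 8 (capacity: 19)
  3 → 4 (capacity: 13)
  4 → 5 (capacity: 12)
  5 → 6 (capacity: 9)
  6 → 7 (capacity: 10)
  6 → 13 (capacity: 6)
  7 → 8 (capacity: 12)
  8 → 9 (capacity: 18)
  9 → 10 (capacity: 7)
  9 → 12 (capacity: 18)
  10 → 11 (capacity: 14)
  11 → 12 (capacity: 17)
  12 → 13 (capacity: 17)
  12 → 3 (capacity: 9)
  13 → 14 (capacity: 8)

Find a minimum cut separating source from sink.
Min cut value = 19, edges: (0,1)

Min cut value: 19
Partition: S = [0], T = [1, 2, 3, 4, 5, 6, 7, 8, 9, 10, 11, 12, 13, 14]
Cut edges: (0,1)

By max-flow min-cut theorem, max flow = min cut = 19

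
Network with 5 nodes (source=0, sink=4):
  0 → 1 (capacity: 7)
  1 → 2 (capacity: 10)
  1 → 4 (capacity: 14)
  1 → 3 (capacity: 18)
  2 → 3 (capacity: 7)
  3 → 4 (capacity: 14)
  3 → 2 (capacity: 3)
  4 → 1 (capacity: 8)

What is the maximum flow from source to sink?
Maximum flow = 7

Max flow: 7

Flow assignment:
  0 → 1: 7/7
  1 → 4: 7/14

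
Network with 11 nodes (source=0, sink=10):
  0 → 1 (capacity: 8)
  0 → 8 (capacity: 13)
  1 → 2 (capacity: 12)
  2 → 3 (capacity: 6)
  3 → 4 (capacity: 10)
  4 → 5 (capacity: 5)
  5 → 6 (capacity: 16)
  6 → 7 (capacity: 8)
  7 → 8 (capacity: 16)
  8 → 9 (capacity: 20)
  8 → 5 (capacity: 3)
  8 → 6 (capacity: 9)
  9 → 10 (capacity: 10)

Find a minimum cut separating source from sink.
Min cut value = 10, edges: (9,10)

Min cut value: 10
Partition: S = [0, 1, 2, 3, 4, 5, 6, 7, 8, 9], T = [10]
Cut edges: (9,10)

By max-flow min-cut theorem, max flow = min cut = 10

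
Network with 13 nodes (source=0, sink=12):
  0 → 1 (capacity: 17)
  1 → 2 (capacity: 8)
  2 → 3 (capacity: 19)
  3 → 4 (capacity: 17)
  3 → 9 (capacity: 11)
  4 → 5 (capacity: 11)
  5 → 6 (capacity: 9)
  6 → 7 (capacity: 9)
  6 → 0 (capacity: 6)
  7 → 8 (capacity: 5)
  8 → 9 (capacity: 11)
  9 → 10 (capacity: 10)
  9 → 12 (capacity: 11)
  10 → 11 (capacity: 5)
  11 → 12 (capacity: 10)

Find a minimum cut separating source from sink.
Min cut value = 8, edges: (1,2)

Min cut value: 8
Partition: S = [0, 1], T = [2, 3, 4, 5, 6, 7, 8, 9, 10, 11, 12]
Cut edges: (1,2)

By max-flow min-cut theorem, max flow = min cut = 8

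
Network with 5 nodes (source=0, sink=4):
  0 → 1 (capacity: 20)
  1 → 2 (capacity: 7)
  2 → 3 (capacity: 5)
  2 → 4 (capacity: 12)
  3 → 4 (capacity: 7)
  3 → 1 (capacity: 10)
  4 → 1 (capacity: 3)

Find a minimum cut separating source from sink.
Min cut value = 7, edges: (1,2)

Min cut value: 7
Partition: S = [0, 1], T = [2, 3, 4]
Cut edges: (1,2)

By max-flow min-cut theorem, max flow = min cut = 7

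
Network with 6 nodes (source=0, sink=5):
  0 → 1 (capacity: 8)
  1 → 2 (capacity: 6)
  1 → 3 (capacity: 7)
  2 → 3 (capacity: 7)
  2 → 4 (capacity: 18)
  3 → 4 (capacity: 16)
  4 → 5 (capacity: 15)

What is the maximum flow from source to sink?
Maximum flow = 8

Max flow: 8

Flow assignment:
  0 → 1: 8/8
  1 → 2: 6/6
  1 → 3: 2/7
  2 → 4: 6/18
  3 → 4: 2/16
  4 → 5: 8/15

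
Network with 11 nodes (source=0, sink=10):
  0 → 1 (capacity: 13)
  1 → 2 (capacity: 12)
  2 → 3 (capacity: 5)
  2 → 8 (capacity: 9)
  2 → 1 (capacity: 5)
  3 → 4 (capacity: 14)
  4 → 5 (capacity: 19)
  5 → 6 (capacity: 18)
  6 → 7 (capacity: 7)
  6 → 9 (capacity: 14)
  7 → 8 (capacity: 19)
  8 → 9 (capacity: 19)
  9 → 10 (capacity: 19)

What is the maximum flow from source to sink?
Maximum flow = 12

Max flow: 12

Flow assignment:
  0 → 1: 12/13
  1 → 2: 12/12
  2 → 3: 3/5
  2 → 8: 9/9
  3 → 4: 3/14
  4 → 5: 3/19
  5 → 6: 3/18
  6 → 9: 3/14
  8 → 9: 9/19
  9 → 10: 12/19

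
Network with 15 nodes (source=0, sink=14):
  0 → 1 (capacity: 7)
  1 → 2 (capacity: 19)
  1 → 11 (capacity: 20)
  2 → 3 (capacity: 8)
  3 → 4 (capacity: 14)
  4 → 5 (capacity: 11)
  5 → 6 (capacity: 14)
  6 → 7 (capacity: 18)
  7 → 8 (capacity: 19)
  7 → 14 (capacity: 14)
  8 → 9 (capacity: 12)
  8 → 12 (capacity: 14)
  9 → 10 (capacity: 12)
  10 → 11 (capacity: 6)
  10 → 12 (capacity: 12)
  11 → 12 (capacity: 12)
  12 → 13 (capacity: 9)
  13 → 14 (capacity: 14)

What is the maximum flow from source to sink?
Maximum flow = 7

Max flow: 7

Flow assignment:
  0 → 1: 7/7
  1 → 11: 7/20
  11 → 12: 7/12
  12 → 13: 7/9
  13 → 14: 7/14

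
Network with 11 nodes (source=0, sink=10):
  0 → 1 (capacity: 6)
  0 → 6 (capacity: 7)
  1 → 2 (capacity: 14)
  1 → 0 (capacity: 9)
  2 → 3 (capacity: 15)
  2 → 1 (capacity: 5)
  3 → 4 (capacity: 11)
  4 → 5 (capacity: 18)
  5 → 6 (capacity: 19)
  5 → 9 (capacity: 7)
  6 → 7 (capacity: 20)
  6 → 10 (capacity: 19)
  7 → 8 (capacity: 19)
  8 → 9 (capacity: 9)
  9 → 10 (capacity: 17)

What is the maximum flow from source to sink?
Maximum flow = 13

Max flow: 13

Flow assignment:
  0 → 1: 6/6
  0 → 6: 7/7
  1 → 2: 6/14
  2 → 3: 6/15
  3 → 4: 6/11
  4 → 5: 6/18
  5 → 6: 6/19
  6 → 10: 13/19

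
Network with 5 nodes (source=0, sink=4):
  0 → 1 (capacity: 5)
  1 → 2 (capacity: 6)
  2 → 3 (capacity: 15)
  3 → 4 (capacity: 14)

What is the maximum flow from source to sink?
Maximum flow = 5

Max flow: 5

Flow assignment:
  0 → 1: 5/5
  1 → 2: 5/6
  2 → 3: 5/15
  3 → 4: 5/14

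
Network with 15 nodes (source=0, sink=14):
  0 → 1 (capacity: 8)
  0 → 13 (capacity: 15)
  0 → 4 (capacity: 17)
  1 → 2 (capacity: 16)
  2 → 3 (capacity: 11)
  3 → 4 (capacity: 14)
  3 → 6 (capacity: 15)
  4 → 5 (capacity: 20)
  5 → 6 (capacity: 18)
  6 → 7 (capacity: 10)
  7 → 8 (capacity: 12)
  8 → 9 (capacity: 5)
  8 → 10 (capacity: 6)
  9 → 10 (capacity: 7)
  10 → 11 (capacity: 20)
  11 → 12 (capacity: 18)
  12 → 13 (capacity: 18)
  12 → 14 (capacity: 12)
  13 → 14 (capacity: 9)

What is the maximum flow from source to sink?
Maximum flow = 19

Max flow: 19

Flow assignment:
  0 → 1: 8/8
  0 → 13: 9/15
  0 → 4: 2/17
  1 → 2: 8/16
  2 → 3: 8/11
  3 → 4: 8/14
  4 → 5: 10/20
  5 → 6: 10/18
  6 → 7: 10/10
  7 → 8: 10/12
  8 → 9: 4/5
  8 → 10: 6/6
  9 → 10: 4/7
  10 → 11: 10/20
  11 → 12: 10/18
  12 → 14: 10/12
  13 → 14: 9/9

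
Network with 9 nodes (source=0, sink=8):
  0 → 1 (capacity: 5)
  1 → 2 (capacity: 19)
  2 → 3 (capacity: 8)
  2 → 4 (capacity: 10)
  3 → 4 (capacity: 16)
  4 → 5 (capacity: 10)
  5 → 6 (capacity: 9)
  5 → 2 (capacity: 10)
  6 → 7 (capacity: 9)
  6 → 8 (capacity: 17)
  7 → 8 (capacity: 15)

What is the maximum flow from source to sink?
Maximum flow = 5

Max flow: 5

Flow assignment:
  0 → 1: 5/5
  1 → 2: 5/19
  2 → 4: 5/10
  4 → 5: 5/10
  5 → 6: 5/9
  6 → 8: 5/17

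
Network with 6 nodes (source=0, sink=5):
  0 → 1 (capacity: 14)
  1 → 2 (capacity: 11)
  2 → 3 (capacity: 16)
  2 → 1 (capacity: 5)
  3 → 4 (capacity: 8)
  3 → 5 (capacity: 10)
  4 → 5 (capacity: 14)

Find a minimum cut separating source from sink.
Min cut value = 11, edges: (1,2)

Min cut value: 11
Partition: S = [0, 1], T = [2, 3, 4, 5]
Cut edges: (1,2)

By max-flow min-cut theorem, max flow = min cut = 11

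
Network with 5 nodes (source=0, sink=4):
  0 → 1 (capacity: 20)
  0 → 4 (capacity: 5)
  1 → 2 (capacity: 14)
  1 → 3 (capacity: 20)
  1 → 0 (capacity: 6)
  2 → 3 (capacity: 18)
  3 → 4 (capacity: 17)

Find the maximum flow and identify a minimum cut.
Max flow = 22, Min cut edges: (0,4), (3,4)

Maximum flow: 22
Minimum cut: (0,4), (3,4)
Partition: S = [0, 1, 2, 3], T = [4]

Max-flow min-cut theorem verified: both equal 22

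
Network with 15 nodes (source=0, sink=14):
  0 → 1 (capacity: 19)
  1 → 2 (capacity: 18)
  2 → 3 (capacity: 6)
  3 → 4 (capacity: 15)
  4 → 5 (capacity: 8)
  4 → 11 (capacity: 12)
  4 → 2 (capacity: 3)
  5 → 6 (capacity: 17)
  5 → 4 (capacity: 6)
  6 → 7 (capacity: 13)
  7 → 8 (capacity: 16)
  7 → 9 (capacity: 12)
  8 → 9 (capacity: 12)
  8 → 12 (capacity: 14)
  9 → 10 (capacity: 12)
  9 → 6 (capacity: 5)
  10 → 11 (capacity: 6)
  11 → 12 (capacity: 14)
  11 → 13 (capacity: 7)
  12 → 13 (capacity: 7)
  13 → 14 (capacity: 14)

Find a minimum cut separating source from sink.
Min cut value = 6, edges: (2,3)

Min cut value: 6
Partition: S = [0, 1, 2], T = [3, 4, 5, 6, 7, 8, 9, 10, 11, 12, 13, 14]
Cut edges: (2,3)

By max-flow min-cut theorem, max flow = min cut = 6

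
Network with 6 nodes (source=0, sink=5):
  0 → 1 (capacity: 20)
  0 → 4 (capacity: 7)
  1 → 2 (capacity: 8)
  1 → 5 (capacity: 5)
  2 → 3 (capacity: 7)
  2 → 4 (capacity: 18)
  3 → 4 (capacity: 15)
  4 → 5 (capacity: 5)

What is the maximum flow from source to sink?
Maximum flow = 10

Max flow: 10

Flow assignment:
  0 → 1: 10/20
  1 → 2: 5/8
  1 → 5: 5/5
  2 → 4: 5/18
  4 → 5: 5/5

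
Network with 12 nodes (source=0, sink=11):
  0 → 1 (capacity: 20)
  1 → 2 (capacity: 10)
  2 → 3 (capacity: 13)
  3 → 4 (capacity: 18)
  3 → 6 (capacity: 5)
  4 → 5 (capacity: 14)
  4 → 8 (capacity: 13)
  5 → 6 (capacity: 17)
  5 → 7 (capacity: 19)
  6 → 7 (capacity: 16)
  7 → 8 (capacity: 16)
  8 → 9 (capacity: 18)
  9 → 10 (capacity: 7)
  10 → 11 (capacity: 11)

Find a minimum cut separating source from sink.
Min cut value = 7, edges: (9,10)

Min cut value: 7
Partition: S = [0, 1, 2, 3, 4, 5, 6, 7, 8, 9], T = [10, 11]
Cut edges: (9,10)

By max-flow min-cut theorem, max flow = min cut = 7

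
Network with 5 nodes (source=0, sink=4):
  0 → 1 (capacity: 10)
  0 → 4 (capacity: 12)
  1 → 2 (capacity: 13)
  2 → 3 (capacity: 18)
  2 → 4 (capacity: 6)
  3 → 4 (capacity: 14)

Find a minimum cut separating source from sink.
Min cut value = 22, edges: (0,1), (0,4)

Min cut value: 22
Partition: S = [0], T = [1, 2, 3, 4]
Cut edges: (0,1), (0,4)

By max-flow min-cut theorem, max flow = min cut = 22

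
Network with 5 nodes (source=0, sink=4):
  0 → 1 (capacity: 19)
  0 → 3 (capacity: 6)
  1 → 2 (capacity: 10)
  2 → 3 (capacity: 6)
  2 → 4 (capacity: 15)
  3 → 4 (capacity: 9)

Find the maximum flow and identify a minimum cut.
Max flow = 16, Min cut edges: (0,3), (1,2)

Maximum flow: 16
Minimum cut: (0,3), (1,2)
Partition: S = [0, 1], T = [2, 3, 4]

Max-flow min-cut theorem verified: both equal 16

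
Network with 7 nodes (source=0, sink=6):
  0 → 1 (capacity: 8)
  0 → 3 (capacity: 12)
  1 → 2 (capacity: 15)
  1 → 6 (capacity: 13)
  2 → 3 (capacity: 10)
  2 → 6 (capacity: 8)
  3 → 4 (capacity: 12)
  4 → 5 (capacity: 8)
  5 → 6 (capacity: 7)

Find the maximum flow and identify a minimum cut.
Max flow = 15, Min cut edges: (0,1), (5,6)

Maximum flow: 15
Minimum cut: (0,1), (5,6)
Partition: S = [0, 3, 4, 5], T = [1, 2, 6]

Max-flow min-cut theorem verified: both equal 15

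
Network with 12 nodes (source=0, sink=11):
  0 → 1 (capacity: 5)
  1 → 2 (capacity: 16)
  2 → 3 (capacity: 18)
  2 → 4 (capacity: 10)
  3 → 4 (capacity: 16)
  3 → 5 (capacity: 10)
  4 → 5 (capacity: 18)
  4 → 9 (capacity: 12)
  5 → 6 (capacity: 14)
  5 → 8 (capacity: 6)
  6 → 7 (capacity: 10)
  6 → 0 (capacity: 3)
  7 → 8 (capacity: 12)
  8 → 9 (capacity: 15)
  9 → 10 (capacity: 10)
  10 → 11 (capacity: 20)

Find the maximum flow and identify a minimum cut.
Max flow = 5, Min cut edges: (0,1)

Maximum flow: 5
Minimum cut: (0,1)
Partition: S = [0], T = [1, 2, 3, 4, 5, 6, 7, 8, 9, 10, 11]

Max-flow min-cut theorem verified: both equal 5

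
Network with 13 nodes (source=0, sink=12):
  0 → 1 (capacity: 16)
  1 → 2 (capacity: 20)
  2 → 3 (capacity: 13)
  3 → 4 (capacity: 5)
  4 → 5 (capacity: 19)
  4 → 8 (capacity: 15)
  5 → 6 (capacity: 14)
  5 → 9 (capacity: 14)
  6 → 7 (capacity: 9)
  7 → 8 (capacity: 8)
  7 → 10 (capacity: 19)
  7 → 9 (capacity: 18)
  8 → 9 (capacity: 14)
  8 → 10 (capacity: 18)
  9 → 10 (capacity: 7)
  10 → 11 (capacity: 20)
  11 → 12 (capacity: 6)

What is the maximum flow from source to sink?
Maximum flow = 5

Max flow: 5

Flow assignment:
  0 → 1: 5/16
  1 → 2: 5/20
  2 → 3: 5/13
  3 → 4: 5/5
  4 → 8: 5/15
  8 → 10: 5/18
  10 → 11: 5/20
  11 → 12: 5/6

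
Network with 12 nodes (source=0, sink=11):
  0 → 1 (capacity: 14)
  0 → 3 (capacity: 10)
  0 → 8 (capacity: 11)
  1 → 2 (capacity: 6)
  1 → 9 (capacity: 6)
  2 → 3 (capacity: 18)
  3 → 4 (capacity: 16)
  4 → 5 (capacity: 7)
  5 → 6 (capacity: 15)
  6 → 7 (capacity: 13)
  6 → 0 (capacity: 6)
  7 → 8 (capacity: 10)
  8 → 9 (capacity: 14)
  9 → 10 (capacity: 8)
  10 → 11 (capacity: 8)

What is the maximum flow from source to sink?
Maximum flow = 8

Max flow: 8

Flow assignment:
  0 → 3: 7/10
  0 → 8: 5/11
  3 → 4: 7/16
  4 → 5: 7/7
  5 → 6: 7/15
  6 → 7: 3/13
  6 → 0: 4/6
  7 → 8: 3/10
  8 → 9: 8/14
  9 → 10: 8/8
  10 → 11: 8/8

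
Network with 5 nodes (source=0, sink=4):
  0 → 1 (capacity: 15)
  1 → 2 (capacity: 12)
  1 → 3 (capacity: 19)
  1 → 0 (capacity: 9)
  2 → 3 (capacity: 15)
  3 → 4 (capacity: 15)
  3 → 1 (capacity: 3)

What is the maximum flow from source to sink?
Maximum flow = 15

Max flow: 15

Flow assignment:
  0 → 1: 15/15
  1 → 3: 15/19
  3 → 4: 15/15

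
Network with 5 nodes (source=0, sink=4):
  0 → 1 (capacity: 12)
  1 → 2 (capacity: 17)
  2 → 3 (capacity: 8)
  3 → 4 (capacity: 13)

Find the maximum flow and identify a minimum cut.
Max flow = 8, Min cut edges: (2,3)

Maximum flow: 8
Minimum cut: (2,3)
Partition: S = [0, 1, 2], T = [3, 4]

Max-flow min-cut theorem verified: both equal 8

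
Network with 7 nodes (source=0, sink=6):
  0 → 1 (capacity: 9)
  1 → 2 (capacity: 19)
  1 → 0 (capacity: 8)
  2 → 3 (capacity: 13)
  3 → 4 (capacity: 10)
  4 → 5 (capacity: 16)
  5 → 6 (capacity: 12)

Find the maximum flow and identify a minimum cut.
Max flow = 9, Min cut edges: (0,1)

Maximum flow: 9
Minimum cut: (0,1)
Partition: S = [0], T = [1, 2, 3, 4, 5, 6]

Max-flow min-cut theorem verified: both equal 9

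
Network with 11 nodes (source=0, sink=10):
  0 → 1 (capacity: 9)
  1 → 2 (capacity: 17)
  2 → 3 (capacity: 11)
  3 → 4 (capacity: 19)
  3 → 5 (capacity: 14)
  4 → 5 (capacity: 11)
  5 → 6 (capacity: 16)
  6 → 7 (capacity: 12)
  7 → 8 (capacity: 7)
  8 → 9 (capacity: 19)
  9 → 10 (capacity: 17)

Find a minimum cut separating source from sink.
Min cut value = 7, edges: (7,8)

Min cut value: 7
Partition: S = [0, 1, 2, 3, 4, 5, 6, 7], T = [8, 9, 10]
Cut edges: (7,8)

By max-flow min-cut theorem, max flow = min cut = 7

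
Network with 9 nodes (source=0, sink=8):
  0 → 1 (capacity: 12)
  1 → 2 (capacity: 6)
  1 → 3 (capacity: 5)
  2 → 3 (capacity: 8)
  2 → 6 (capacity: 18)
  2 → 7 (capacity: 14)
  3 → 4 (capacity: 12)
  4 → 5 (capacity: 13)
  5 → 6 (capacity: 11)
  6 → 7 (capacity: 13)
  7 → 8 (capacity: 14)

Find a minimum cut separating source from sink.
Min cut value = 11, edges: (1,2), (1,3)

Min cut value: 11
Partition: S = [0, 1], T = [2, 3, 4, 5, 6, 7, 8]
Cut edges: (1,2), (1,3)

By max-flow min-cut theorem, max flow = min cut = 11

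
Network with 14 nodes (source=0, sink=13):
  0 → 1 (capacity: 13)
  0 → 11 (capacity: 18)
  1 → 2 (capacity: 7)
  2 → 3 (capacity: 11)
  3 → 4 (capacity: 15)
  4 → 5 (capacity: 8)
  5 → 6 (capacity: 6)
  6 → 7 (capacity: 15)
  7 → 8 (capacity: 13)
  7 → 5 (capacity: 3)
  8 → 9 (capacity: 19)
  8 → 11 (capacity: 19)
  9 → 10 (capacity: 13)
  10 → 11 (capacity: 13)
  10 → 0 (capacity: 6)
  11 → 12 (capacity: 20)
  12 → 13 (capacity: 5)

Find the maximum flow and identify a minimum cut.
Max flow = 5, Min cut edges: (12,13)

Maximum flow: 5
Minimum cut: (12,13)
Partition: S = [0, 1, 2, 3, 4, 5, 6, 7, 8, 9, 10, 11, 12], T = [13]

Max-flow min-cut theorem verified: both equal 5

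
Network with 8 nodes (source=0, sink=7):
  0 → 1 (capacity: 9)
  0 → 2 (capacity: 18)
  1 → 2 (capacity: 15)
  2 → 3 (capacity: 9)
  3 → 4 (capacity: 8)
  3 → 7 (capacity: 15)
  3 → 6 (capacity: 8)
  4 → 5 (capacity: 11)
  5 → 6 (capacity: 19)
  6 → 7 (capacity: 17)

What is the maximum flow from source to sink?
Maximum flow = 9

Max flow: 9

Flow assignment:
  0 → 2: 9/18
  2 → 3: 9/9
  3 → 7: 9/15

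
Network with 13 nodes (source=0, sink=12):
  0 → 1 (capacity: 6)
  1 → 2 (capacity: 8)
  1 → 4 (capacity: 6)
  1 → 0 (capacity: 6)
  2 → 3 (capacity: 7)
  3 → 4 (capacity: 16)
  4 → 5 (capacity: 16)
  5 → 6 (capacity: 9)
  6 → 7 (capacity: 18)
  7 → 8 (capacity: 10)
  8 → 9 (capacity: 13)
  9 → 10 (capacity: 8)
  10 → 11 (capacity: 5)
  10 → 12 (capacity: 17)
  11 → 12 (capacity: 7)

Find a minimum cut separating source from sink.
Min cut value = 6, edges: (0,1)

Min cut value: 6
Partition: S = [0], T = [1, 2, 3, 4, 5, 6, 7, 8, 9, 10, 11, 12]
Cut edges: (0,1)

By max-flow min-cut theorem, max flow = min cut = 6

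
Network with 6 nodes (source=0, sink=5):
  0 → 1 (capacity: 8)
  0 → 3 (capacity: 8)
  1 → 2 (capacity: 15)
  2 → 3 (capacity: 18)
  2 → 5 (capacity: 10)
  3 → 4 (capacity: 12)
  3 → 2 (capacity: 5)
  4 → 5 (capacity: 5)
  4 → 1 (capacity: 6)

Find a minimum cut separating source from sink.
Min cut value = 15, edges: (2,5), (4,5)

Min cut value: 15
Partition: S = [0, 1, 2, 3, 4], T = [5]
Cut edges: (2,5), (4,5)

By max-flow min-cut theorem, max flow = min cut = 15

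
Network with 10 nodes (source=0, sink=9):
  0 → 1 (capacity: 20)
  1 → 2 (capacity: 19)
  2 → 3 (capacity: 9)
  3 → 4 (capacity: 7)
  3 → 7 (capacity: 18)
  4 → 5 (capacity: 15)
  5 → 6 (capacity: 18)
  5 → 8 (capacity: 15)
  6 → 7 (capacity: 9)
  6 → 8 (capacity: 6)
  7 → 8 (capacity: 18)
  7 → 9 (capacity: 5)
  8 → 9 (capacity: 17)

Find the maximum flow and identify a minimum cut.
Max flow = 9, Min cut edges: (2,3)

Maximum flow: 9
Minimum cut: (2,3)
Partition: S = [0, 1, 2], T = [3, 4, 5, 6, 7, 8, 9]

Max-flow min-cut theorem verified: both equal 9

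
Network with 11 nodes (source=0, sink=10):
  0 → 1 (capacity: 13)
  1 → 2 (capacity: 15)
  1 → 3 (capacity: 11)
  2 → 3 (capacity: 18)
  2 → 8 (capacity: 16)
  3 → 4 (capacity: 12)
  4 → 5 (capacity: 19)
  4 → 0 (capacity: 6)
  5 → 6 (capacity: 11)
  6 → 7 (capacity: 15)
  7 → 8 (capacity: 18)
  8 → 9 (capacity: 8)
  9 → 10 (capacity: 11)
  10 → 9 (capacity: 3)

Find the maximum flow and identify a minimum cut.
Max flow = 8, Min cut edges: (8,9)

Maximum flow: 8
Minimum cut: (8,9)
Partition: S = [0, 1, 2, 3, 4, 5, 6, 7, 8], T = [9, 10]

Max-flow min-cut theorem verified: both equal 8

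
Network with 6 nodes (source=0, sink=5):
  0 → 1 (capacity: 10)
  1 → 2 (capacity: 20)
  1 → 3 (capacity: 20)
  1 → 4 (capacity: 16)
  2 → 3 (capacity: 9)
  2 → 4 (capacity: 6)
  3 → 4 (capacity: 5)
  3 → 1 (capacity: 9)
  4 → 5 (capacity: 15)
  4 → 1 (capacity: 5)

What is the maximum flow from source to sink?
Maximum flow = 10

Max flow: 10

Flow assignment:
  0 → 1: 10/10
  1 → 4: 10/16
  4 → 5: 10/15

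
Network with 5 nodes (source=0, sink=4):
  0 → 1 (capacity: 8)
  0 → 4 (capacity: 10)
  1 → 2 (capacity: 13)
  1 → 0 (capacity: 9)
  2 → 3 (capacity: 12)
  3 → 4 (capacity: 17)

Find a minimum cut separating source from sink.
Min cut value = 18, edges: (0,1), (0,4)

Min cut value: 18
Partition: S = [0], T = [1, 2, 3, 4]
Cut edges: (0,1), (0,4)

By max-flow min-cut theorem, max flow = min cut = 18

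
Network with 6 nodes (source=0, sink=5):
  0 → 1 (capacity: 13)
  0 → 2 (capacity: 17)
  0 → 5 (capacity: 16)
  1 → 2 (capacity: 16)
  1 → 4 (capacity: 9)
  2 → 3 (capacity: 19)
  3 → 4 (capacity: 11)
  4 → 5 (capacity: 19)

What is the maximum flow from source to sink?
Maximum flow = 35

Max flow: 35

Flow assignment:
  0 → 1: 12/13
  0 → 2: 7/17
  0 → 5: 16/16
  1 → 2: 4/16
  1 → 4: 8/9
  2 → 3: 11/19
  3 → 4: 11/11
  4 → 5: 19/19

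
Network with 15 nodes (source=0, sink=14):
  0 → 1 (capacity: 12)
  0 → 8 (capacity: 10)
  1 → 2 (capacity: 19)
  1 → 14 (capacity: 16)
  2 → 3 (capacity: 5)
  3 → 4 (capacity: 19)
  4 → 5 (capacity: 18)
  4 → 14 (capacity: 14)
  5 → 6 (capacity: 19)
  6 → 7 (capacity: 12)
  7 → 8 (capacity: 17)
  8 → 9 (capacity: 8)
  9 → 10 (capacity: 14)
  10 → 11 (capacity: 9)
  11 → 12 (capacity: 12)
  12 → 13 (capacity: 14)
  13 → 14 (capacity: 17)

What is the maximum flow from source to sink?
Maximum flow = 20

Max flow: 20

Flow assignment:
  0 → 1: 12/12
  0 → 8: 8/10
  1 → 14: 12/16
  8 → 9: 8/8
  9 → 10: 8/14
  10 → 11: 8/9
  11 → 12: 8/12
  12 → 13: 8/14
  13 → 14: 8/17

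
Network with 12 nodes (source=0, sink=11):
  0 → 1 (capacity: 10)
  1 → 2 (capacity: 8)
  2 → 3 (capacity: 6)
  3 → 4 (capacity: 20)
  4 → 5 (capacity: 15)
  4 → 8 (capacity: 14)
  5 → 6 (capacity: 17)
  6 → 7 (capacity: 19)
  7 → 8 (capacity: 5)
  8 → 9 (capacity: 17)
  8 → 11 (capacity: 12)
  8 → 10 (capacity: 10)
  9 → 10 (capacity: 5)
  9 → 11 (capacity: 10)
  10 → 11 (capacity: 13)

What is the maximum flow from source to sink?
Maximum flow = 6

Max flow: 6

Flow assignment:
  0 → 1: 6/10
  1 → 2: 6/8
  2 → 3: 6/6
  3 → 4: 6/20
  4 → 8: 6/14
  8 → 11: 6/12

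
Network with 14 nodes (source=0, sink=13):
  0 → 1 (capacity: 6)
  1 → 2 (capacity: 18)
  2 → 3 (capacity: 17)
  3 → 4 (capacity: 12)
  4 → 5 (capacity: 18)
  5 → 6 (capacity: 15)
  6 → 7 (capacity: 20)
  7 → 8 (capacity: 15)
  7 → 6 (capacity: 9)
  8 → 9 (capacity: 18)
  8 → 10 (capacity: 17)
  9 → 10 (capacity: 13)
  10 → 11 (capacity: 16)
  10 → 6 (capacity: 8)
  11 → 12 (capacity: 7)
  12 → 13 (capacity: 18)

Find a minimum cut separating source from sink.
Min cut value = 6, edges: (0,1)

Min cut value: 6
Partition: S = [0], T = [1, 2, 3, 4, 5, 6, 7, 8, 9, 10, 11, 12, 13]
Cut edges: (0,1)

By max-flow min-cut theorem, max flow = min cut = 6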